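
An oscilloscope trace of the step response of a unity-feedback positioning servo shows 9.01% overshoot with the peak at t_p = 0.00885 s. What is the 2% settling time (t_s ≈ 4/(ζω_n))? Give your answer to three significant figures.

t_s ≈ 0.0147 s

The overshoot fixes ζ = −ln(OS)/√(π²+ln²(OS)) = 0.608.
From t_p = π/ω_d, ω_d = π/0.00885 = 355 rad/s, so ω_n = ω_d/√(1−ζ²) = 447 rad/s.
t_s ≈ 4/(ζω_n) = 4/(0.608·447) = 0.0147 s.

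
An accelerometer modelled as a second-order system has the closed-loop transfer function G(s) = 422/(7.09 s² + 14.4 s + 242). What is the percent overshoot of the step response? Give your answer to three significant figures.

Dividing through by 7.09: denominator becomes s² + 2.031 s + 34.13.
So ω_n = √34.13 = 5.84 rad/s and ζ = 2.031/(2·5.84) = 0.174.
%OS = 100 e^{−πζ/√(1−ζ²)} with ζ = 0.174 gives 57.4%.

%OS ≈ 57.4%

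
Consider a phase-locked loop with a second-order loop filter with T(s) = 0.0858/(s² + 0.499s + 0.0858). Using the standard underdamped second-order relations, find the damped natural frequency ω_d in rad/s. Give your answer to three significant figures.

Matching coefficients with s² + 2ζω_n s + ω_n² gives ω_n² = 0.0858 ⇒ ω_n = 0.293 rad/s, and ζ = 0.499/(2ω_n) = 0.852.
The damped frequency ω_d = ω_n√(1−ζ²) = 0.153 rad/s.

ω_d ≈ 0.153 rad/s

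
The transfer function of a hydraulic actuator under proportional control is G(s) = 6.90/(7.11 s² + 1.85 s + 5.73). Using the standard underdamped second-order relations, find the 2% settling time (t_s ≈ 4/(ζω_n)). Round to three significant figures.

t_s ≈ 30.7 s

Dividing through by 7.11: denominator becomes s² + 0.2602 s + 0.8059.
So ω_n = √0.8059 = 0.898 rad/s and ζ = 0.2602/(2·0.898) = 0.145.
t_s ≈ 4/(ζω_n) = 30.7 s.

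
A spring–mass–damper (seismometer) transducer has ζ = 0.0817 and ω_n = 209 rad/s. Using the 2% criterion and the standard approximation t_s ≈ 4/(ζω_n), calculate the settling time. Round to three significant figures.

t_s ≈ 0.234 s

t_s ≈ 4/(ζω_n) = 4/(0.0817 × 209) = 0.234 s.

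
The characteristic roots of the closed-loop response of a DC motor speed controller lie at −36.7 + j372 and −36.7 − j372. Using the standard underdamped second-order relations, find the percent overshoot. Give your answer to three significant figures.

%OS ≈ 73.3%

|pole| = ω_n = √(36.7² + 372²) = 374 rad/s; ζ = cos θ = σ/ω_n = 0.0982.
%OS = 100·exp(−πζ/√(1−ζ²)) = 73.3%.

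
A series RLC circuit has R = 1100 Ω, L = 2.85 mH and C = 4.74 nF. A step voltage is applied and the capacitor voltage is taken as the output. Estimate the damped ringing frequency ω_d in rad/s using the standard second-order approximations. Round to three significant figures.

ω_d ≈ 192000 rad/s

For a series RLC circuit (capacitor voltage as output), ω_n = 1/√(LC) = 1/√(2.85 mH · 4.74 nF) = 272000 rad/s.
ζ = (R/2)·√(C/L) = (1100/2)·√(4.74 nF/2.85 mH) = 0.709.
ω_d = 272000·√(1 − 0.709²) = 192000 rad/s.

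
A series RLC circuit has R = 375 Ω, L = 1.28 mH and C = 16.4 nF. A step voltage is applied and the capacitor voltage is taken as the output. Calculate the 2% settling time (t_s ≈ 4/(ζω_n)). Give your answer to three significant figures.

For a series RLC circuit (capacitor voltage as output), ω_n = 1/√(LC) = 1/√(1.28 mH · 16.4 nF) = 218000 rad/s.
ζ = (R/2)·√(C/L) = (375/2)·√(16.4 nF/1.28 mH) = 0.671.
t_s ≈ 4/(ζω_n) = 0.0000273 s.

t_s ≈ 0.0000273 s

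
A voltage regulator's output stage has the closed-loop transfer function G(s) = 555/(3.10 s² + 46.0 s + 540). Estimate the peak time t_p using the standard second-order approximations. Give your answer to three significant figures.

Dividing through by 3.10: denominator becomes s² + 14.84 s + 174.2.
So ω_n = √174.2 = 13.2 rad/s and ζ = 14.84/(2·13.2) = 0.562.
ω_d = ω_n√(1−ζ²) = 10.9 rad/s. t_p = π/ω_d = 0.288 s.

t_p ≈ 0.288 s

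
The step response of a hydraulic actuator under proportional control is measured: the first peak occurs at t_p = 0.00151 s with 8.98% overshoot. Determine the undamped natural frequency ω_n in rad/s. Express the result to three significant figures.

ω_n ≈ 2620 rad/s

From the overshoot, ζ = −ln(OS)/√(π²+ln²(OS)) = 0.609.
t_p = π/ω_d ⇒ ω_d = 2080 rad/s; then ω_n = ω_d/√(1−ζ²) = 2620 rad/s.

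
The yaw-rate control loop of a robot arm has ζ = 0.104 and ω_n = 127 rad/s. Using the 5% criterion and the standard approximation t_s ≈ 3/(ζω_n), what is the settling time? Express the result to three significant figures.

t_s ≈ 0.227 s

t_s ≈ 3/(ζω_n) = 3/(0.104 × 127) = 0.227 s.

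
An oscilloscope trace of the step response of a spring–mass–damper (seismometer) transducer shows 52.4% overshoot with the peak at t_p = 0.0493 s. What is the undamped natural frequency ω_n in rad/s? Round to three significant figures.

From the overshoot, ζ = −ln(OS)/√(π²+ln²(OS)) = 0.201.
t_p = π/ω_d ⇒ ω_d = 63.7 rad/s; then ω_n = ω_d/√(1−ζ²) = 65.1 rad/s.

ω_n ≈ 65.1 rad/s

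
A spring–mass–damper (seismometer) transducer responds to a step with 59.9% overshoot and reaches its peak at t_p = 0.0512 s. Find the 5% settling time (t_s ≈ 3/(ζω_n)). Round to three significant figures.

t_s ≈ 0.300 s

The overshoot fixes ζ = −ln(OS)/√(π²+ln²(OS)) = 0.161.
From t_p = π/ω_d, ω_d = π/0.0512 = 61.4 rad/s, so ω_n = ω_d/√(1−ζ²) = 62.2 rad/s.
t_s ≈ 3/(ζω_n) = 3/(0.161·62.2) = 0.300 s.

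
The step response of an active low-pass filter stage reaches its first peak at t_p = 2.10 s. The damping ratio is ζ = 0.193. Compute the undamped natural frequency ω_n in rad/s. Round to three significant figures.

Peak time t_p = π/ω_d, so ω_d = π/t_p = π/2.10 = 1.50 rad/s.
ω_n = ω_d/√(1−ζ²) = 1.50/√0.963 = 1.52 rad/s.

ω_n ≈ 1.52 rad/s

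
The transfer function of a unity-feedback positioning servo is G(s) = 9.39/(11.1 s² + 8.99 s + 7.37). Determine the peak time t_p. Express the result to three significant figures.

t_p ≈ 4.44 s

Dividing through by 11.1: denominator becomes s² + 0.8099 s + 0.6640.
So ω_n = √0.6640 = 0.815 rad/s and ζ = 0.8099/(2·0.815) = 0.497.
ω_d = 0.815·√(1 − 0.497²) = 0.707 rad/s. t_p = π/ω_d = 4.44 s.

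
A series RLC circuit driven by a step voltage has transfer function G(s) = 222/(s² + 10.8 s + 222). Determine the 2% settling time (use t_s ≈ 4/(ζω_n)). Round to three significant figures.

ω_n = √222 = 14.9 rad/s; ζ = 10.8/(2·14.9) = 0.362.
t_s ≈ 4/(ζω_n) = 4/(0.362·14.9) = 0.741 s.

t_s ≈ 0.741 s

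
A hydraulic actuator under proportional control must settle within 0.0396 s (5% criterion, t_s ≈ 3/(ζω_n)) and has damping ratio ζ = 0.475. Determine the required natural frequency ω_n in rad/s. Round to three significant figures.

Rearranging t_s ≈ 3/(ζω_n) gives ω_n = 3/(ζ·t_s) = 3/(0.475 × 0.0396) = 159 rad/s.

ω_n ≈ 159 rad/s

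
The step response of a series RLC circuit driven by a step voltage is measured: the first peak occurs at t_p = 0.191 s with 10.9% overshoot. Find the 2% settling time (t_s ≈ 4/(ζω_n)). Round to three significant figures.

From the overshoot, ζ = −ln(OS)/√(π²+ln²(OS)) = 0.576.
From t_p = π/ω_d, ω_d = π/0.191 = 16.4 rad/s, so ω_n = ω_d/√(1−ζ²) = 20.1 rad/s.
t_s ≈ 4/(ζω_n) = 4/(0.576·20.1) = 0.345 s.

t_s ≈ 0.345 s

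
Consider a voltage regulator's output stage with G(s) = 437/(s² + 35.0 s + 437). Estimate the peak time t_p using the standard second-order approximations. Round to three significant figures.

ω_n = √437 = 20.9 rad/s; ζ = 35.0/(2·20.9) = 0.837.
ω_d = 20.9·√(1 − 0.837²) = 11.4 rad/s. Then t_p = π/ω_d = 0.275 s.

t_p ≈ 0.275 s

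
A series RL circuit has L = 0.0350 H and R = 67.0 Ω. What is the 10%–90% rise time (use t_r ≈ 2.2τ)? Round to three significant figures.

τ = L/R = 0.0350/67.0 = 0.000522 s.
t_r ≈ 2.2τ = 0.00115 s.

t_r ≈ 0.00115 s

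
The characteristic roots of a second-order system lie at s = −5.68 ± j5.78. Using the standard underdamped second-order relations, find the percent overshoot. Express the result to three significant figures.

With σ = 5.68, ω_d = 5.78: ω_n = √(σ²+ω_d²) = 8.10 rad/s, ζ = σ/ω_n = 0.701.
%OS = 100·exp(−πζ/√(1−ζ²)) = 4.56%.

%OS ≈ 4.56%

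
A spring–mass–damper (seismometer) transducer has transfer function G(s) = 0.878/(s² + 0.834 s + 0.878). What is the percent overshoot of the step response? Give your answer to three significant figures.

Matching coefficients with s² + 2ζω_n s + ω_n² gives ω_n² = 0.878 ⇒ ω_n = 0.937 rad/s, and ζ = 0.834/(2ω_n) = 0.445.
%OS = 100·exp(−πζ/√(1−ζ²)) = 21.0%.

%OS ≈ 21.0%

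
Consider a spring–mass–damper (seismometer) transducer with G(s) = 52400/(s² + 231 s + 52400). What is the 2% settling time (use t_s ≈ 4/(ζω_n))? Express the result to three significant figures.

t_s ≈ 0.0346 s

ω_n = √52400 = 229 rad/s; ζ = 231/(2·229) = 0.505.
t_s ≈ 4/(ζω_n) = 4/(0.505·229) = 0.0346 s.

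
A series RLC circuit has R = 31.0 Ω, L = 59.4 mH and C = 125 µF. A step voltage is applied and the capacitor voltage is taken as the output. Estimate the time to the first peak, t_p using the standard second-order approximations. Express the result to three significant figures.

t_p ≈ 0.0122 s

For a series RLC circuit (capacitor voltage as output), ω_n = 1/√(LC) = 1/√(59.4 mH · 125 µF) = 367 rad/s.
ζ = (R/2)·√(C/L) = (31.0/2)·√(125 µF/59.4 mH) = 0.711.
ω_d = ω_n√(1−ζ²) = 258 rad/s. t_p = π/ω_d = 0.0122 s.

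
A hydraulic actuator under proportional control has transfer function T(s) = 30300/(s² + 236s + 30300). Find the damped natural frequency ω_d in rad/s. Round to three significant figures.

ω_d ≈ 128 rad/s

ω_n = √30300 = 174 rad/s; ζ = 236/(2·174) = 0.678.
The damped frequency ω_d = ω_n√(1−ζ²) = 128 rad/s.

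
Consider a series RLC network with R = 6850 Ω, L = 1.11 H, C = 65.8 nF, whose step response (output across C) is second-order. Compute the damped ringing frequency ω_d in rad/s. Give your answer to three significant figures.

For a series RLC circuit (capacitor voltage as output), ω_n = 1/√(LC) = 1/√(1.11 H · 65.8 nF) = 3700 rad/s.
ζ = (R/2)·√(C/L) = (6850/2)·√(65.8 nF/1.11 H) = 0.834.
The damped frequency ω_d = ω_n√(1−ζ²) = 2040 rad/s.

ω_d ≈ 2040 rad/s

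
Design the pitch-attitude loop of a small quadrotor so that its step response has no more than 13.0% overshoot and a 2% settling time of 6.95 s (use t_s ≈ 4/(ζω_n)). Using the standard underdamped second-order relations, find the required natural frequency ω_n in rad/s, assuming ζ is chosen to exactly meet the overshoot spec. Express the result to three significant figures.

Inverting the overshoot relation: ζ = |ln 0.130|/√(π² + ln²0.130) = 0.545.
From t_s ≈ 4/(ζω_n): ω_n = 4/(ζ·t_s) = 4/(0.545·6.95) = 1.06 rad/s.

ω_n ≈ 1.06 rad/s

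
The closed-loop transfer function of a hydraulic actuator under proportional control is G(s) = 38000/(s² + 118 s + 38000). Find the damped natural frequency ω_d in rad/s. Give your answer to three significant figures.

ω_n = √38000 = 195 rad/s; ζ = 118/(2·195) = 0.303.
ω_d = 195·√(1 − 0.303²) = 186 rad/s.

ω_d ≈ 186 rad/s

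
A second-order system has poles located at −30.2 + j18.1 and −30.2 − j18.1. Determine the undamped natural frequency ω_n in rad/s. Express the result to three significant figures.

ω_n ≈ 35.2 rad/s

With σ = 30.2, ω_d = 18.1: ω_n = √(σ²+ω_d²) = 35.2 rad/s, ζ = σ/ω_n = 0.858.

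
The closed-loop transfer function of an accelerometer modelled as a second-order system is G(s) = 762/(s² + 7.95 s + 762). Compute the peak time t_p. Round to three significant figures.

t_p ≈ 0.115 s

ω_n = √762 = 27.6 rad/s; ζ = 7.95/(2·27.6) = 0.144.
ω_d = 27.6·√(1 − 0.144²) = 27.3 rad/s. Then t_p = π/ω_d = 0.115 s.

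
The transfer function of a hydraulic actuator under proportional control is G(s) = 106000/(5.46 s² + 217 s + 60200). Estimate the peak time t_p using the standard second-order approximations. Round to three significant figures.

t_p ≈ 0.0305 s

Dividing through by 5.46: denominator becomes s² + 39.74 s + 11030.
So ω_n = √11030 = 105 rad/s and ζ = 39.74/(2·105) = 0.189.
ω_d = ω_n√(1−ζ²) = 103 rad/s. t_p = π/ω_d = 0.0305 s.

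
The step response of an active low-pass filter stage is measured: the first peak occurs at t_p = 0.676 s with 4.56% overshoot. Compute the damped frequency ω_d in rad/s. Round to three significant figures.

ω_d ≈ 4.65 rad/s

t_p = π/ω_d, so ω_d = π/0.676 = 4.65 rad/s.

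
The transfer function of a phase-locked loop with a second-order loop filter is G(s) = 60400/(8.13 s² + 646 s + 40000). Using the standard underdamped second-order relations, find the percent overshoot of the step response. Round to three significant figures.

%OS ≈ 11.5%

Dividing through by 8.13: denominator becomes s² + 79.46 s + 4920.
So ω_n = √4920 = 70.1 rad/s and ζ = 79.46/(2·70.1) = 0.566.
Overshoot: exp(−π·0.566/√(1−0.566²)) = 0.115, i.e. 11.5%.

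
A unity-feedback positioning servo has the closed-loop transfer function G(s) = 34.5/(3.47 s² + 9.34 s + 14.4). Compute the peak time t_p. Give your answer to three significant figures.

t_p ≈ 2.05 s

Dividing through by 3.47: denominator becomes s² + 2.692 s + 4.150.
So ω_n = √4.150 = 2.04 rad/s and ζ = 2.692/(2·2.04) = 0.661.
ω_d = 2.04·√(1 − 0.661²) = 1.53 rad/s. t_p = π/ω_d = 2.05 s.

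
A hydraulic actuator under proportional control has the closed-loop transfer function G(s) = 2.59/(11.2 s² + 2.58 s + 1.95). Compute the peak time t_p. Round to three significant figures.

t_p ≈ 7.83 s

Dividing through by 11.2: denominator becomes s² + 0.2304 s + 0.1741.
So ω_n = √0.1741 = 0.417 rad/s and ζ = 0.2304/(2·0.417) = 0.276.
ω_d = ω_n√(1−ζ²) = 0.401 rad/s. t_p = π/ω_d = 7.83 s.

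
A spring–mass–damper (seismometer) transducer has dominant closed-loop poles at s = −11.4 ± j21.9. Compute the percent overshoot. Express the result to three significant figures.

%OS ≈ 19.5%

The poles are at −σ ± jω_d with σ = 11.4 and ω_d = 21.9, so ω_n = √(σ²+ω_d²) = 24.7 rad/s and ζ = σ/ω_n = 0.462.
%OS = 100·exp(−πζ/√(1−ζ²)) = 19.5%.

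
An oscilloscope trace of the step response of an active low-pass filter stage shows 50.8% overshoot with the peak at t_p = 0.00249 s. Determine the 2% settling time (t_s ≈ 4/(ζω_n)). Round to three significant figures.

t_s ≈ 0.0147 s

ζ from %OS: ζ = |ln 0.508|/√(π²+ln²0.508) = 0.211.
From t_p = π/ω_d, ω_d = π/0.00249 = 1260 rad/s, so ω_n = ω_d/√(1−ζ²) = 1290 rad/s.
t_s ≈ 4/(ζω_n) = 4/(0.211·1290) = 0.0147 s.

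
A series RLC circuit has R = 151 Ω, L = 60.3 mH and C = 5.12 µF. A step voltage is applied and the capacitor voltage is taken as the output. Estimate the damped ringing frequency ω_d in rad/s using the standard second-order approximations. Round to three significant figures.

ω_d ≈ 1290 rad/s

For a series RLC circuit (capacitor voltage as output), ω_n = 1/√(LC) = 1/√(60.3 mH · 5.12 µF) = 1800 rad/s.
ζ = (R/2)·√(C/L) = (151/2)·√(5.12 µF/60.3 mH) = 0.696.
ω_d = ω_n√(1−ζ²) = 1290 rad/s.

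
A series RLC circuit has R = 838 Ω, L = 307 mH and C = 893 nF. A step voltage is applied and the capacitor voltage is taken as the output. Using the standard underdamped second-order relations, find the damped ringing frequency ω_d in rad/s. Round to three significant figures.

For a series RLC circuit (capacitor voltage as output), ω_n = 1/√(LC) = 1/√(307 mH · 893 nF) = 1910 rad/s.
ζ = (R/2)·√(C/L) = (838/2)·√(893 nF/307 mH) = 0.715.
ω_d = 1910·√(1 − 0.715²) = 1340 rad/s.

ω_d ≈ 1340 rad/s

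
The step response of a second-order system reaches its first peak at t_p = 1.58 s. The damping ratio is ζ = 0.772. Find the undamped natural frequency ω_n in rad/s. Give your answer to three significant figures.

ω_n ≈ 3.13 rad/s

Peak time t_p = π/ω_d, so ω_d = π/t_p = π/1.58 = 1.99 rad/s.
ω_n = ω_d/√(1−ζ²) = 1.99/√0.404 = 3.13 rad/s.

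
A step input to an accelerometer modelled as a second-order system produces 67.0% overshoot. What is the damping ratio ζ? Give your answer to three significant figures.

ζ ≈ 0.126

ζ = −ln(OS)/√(π² + (ln OS)²). With OS = 0.670, ln OS = −0.4005 and ζ = 0.4005/3.167 = 0.126.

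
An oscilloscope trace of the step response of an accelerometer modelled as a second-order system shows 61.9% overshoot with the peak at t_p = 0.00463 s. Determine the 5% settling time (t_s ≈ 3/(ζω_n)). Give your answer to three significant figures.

The overshoot fixes ζ = −ln(OS)/√(π²+ln²(OS)) = 0.151.
t_p = π/ω_d ⇒ ω_d = 679 rad/s; then ω_n = ω_d/√(1−ζ²) = 686 rad/s.
t_s ≈ 3/(ζω_n) = 3/(0.151·686) = 0.0290 s.

t_s ≈ 0.0290 s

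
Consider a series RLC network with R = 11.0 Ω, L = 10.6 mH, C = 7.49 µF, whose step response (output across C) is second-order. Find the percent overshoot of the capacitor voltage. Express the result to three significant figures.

For a series RLC circuit (capacitor voltage as output), ω_n = 1/√(LC) = 1/√(10.6 mH · 7.49 µF) = 3550 rad/s.
ζ = (R/2)·√(C/L) = (11.0/2)·√(7.49 µF/10.6 mH) = 0.146.
%OS = 100·exp(−πζ/√(1−ζ²)) = 62.9%.

%OS ≈ 62.9%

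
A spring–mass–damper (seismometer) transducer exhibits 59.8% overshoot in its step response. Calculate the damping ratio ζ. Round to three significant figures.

ζ ≈ 0.162

Inverting the overshoot relation: ζ = |ln 0.598|/√(π² + ln²0.598) = 0.162.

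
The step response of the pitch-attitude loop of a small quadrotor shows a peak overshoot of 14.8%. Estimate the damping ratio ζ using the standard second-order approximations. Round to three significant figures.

ζ ≈ 0.520

From %OS = 100·exp(−πζ/√(1−ζ²)), invert to get ζ = −ln(OS)/√(π² + ln²(OS)) with OS = 0.148.
−ln 0.148 = 1.911, so ζ = 1.911/√(π² + 3.650) = 0.520.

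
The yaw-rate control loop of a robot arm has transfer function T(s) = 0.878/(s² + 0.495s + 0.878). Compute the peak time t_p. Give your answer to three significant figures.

t_p ≈ 3.48 s

Comparing the denominator to s² + 2ζω_n s + ω_n²: ω_n = √0.878 = 0.937 rad/s, and 2ζω_n = 0.495 so ζ = 0.495/(2·0.937) = 0.264.
ω_d = ω_n√(1−ζ²) = 0.904 rad/s. Then t_p = π/ω_d = 3.48 s.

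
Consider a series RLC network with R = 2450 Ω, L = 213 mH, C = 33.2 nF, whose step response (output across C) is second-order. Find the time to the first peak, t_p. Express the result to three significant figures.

t_p ≈ 0.000302 s

For a series RLC circuit (capacitor voltage as output), ω_n = 1/√(LC) = 1/√(213 mH · 33.2 nF) = 11900 rad/s.
ζ = (R/2)·√(C/L) = (2450/2)·√(33.2 nF/213 mH) = 0.484.
ω_d = ω_n√(1−ζ²) = 10400 rad/s. t_p = π/ω_d = 0.000302 s.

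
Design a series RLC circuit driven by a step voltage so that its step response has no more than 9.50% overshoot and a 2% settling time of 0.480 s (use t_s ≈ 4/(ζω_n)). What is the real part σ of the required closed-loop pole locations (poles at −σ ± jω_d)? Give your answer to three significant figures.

σ ≈ 8.33

The settling-time spec alone fixes σ = ζω_n = 4/t_s = 4/0.480 = 8.33.
(Overshoot then fixes ζ = 0.600 and hence ω_d = σ·√(1−ζ²)/ζ = 11.1 rad/s.)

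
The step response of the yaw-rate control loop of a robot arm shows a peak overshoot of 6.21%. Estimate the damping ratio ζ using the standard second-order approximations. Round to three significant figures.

From %OS = 100·exp(−πζ/√(1−ζ²)), invert to get ζ = −ln(OS)/√(π² + ln²(OS)) with OS = 0.0621.
−ln 0.0621 = 2.779, so ζ = 2.779/√(π² + 7.723) = 0.663.

ζ ≈ 0.663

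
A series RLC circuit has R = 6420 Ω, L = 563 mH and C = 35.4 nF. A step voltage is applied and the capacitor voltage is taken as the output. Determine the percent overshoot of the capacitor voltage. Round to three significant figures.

%OS ≈ 1.41%

For a series RLC circuit (capacitor voltage as output), ω_n = 1/√(LC) = 1/√(563 mH · 35.4 nF) = 7080 rad/s.
ζ = (R/2)·√(C/L) = (6420/2)·√(35.4 nF/563 mH) = 0.805.
%OS = 100 e^{−πζ/√(1−ζ²)} with ζ = 0.805 gives 1.41%.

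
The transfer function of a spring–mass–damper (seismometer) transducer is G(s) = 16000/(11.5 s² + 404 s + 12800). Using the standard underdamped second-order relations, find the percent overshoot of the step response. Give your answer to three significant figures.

Dividing through by 11.5: denominator becomes s² + 35.13 s + 1113.
So ω_n = √1113 = 33.4 rad/s and ζ = 35.13/(2·33.4) = 0.526.
Overshoot: exp(−π·0.526/√(1−0.526²)) = 0.143, i.e. 14.3%.

%OS ≈ 14.3%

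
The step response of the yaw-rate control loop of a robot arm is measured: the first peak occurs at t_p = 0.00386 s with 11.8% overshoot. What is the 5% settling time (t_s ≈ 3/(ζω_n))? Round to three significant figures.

From the overshoot, ζ = −ln(OS)/√(π²+ln²(OS)) = 0.562.
t_p = π/ω_d ⇒ ω_d = 814 rad/s; then ω_n = ω_d/√(1−ζ²) = 984 rad/s.
t_s ≈ 3/(ζω_n) = 3/(0.562·984) = 0.00542 s.

t_s ≈ 0.00542 s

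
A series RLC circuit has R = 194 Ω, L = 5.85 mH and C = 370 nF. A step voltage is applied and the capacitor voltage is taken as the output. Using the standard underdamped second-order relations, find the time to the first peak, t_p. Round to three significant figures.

For a series RLC circuit (capacitor voltage as output), ω_n = 1/√(LC) = 1/√(5.85 mH · 370 nF) = 21500 rad/s.
ζ = (R/2)·√(C/L) = (194/2)·√(370 nF/5.85 mH) = 0.771.
ω_d = ω_n√(1−ζ²) = 13700 rad/s. t_p = π/ω_d = 0.000230 s.

t_p ≈ 0.000230 s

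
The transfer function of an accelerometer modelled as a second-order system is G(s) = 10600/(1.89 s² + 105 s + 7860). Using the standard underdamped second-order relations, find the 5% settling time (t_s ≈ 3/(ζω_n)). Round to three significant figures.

t_s ≈ 0.108 s

Dividing through by 1.89: denominator becomes s² + 55.56 s + 4159.
So ω_n = √4159 = 64.5 rad/s and ζ = 55.56/(2·64.5) = 0.431.
t_s ≈ 3/(ζω_n) = 0.108 s.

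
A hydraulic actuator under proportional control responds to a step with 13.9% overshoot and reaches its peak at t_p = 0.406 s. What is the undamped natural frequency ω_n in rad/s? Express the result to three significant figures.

ω_n ≈ 9.14 rad/s

The overshoot fixes ζ = −ln(OS)/√(π²+ln²(OS)) = 0.532.
t_p = π/ω_d ⇒ ω_d = 7.74 rad/s; then ω_n = ω_d/√(1−ζ²) = 9.14 rad/s.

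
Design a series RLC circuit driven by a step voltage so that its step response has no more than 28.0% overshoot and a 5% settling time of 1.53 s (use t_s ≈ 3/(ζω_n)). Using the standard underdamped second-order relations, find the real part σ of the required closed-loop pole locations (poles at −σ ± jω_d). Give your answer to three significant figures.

σ ≈ 1.96

The settling-time spec alone fixes σ = ζω_n = 3/t_s = 3/1.53 = 1.96.
(Overshoot then fixes ζ = 0.376 and hence ω_d = σ·√(1−ζ²)/ζ = 4.84 rad/s.)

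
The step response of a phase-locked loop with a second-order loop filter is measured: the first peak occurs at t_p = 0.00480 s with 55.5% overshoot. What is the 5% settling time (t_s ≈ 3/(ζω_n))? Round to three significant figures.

ζ from %OS: ζ = |ln 0.555|/√(π²+ln²0.555) = 0.184.
From t_p = π/ω_d, ω_d = π/0.00480 = 654 rad/s, so ω_n = ω_d/√(1−ζ²) = 666 rad/s.
t_s ≈ 3/(ζω_n) = 3/(0.184·666) = 0.0245 s.

t_s ≈ 0.0245 s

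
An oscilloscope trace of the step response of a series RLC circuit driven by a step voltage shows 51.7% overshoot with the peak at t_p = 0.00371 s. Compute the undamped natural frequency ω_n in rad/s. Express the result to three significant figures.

ζ from %OS: ζ = |ln 0.517|/√(π²+ln²0.517) = 0.206.
t_p = π/ω_d ⇒ ω_d = 847 rad/s; then ω_n = ω_d/√(1−ζ²) = 865 rad/s.

ω_n ≈ 865 rad/s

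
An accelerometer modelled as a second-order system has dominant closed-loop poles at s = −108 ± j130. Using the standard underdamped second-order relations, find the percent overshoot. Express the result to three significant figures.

The poles are at −σ ± jω_d with σ = 108 and ω_d = 130, so ω_n = √(σ²+ω_d²) = 169 rad/s and ζ = σ/ω_n = 0.639.
%OS = 100·exp(−πζ/√(1−ζ²)) = 7.35%.

%OS ≈ 7.35%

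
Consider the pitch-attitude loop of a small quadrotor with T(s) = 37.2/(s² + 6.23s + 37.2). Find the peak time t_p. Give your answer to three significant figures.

t_p ≈ 0.599 s

Matching coefficients with s² + 2ζω_n s + ω_n² gives ω_n² = 37.2 ⇒ ω_n = 6.10 rad/s, and ζ = 6.23/(2ω_n) = 0.511.
The damped frequency ω_d = ω_n√(1−ζ²) = 5.24 rad/s. Then t_p = π/ω_d = 0.599 s.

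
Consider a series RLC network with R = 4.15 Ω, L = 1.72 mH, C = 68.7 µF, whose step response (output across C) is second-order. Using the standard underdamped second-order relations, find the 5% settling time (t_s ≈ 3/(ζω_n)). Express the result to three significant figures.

For a series RLC circuit (capacitor voltage as output), ω_n = 1/√(LC) = 1/√(1.72 mH · 68.7 µF) = 2910 rad/s.
ζ = (R/2)·√(C/L) = (4.15/2)·√(68.7 µF/1.72 mH) = 0.415.
t_s ≈ 3/(ζω_n) = 0.00249 s.

t_s ≈ 0.00249 s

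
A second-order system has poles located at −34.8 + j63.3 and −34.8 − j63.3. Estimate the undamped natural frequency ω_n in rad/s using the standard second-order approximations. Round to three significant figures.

ω_n ≈ 72.2 rad/s

With σ = 34.8, ω_d = 63.3: ω_n = √(σ²+ω_d²) = 72.2 rad/s, ζ = σ/ω_n = 0.482.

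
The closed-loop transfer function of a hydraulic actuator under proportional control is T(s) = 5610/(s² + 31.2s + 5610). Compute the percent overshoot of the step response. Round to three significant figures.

%OS ≈ 51.2%

Matching coefficients with s² + 2ζω_n s + ω_n² gives ω_n² = 5610 ⇒ ω_n = 74.9 rad/s, and ζ = 31.2/(2ω_n) = 0.208.
%OS = 100·exp(−πζ/√(1−ζ²)) = 51.2%.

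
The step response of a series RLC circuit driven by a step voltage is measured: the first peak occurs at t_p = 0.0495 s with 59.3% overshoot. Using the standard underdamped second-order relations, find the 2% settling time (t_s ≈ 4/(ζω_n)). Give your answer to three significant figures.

t_s ≈ 0.379 s

The overshoot fixes ζ = −ln(OS)/√(π²+ln²(OS)) = 0.164.
t_p = π/ω_d ⇒ ω_d = 63.5 rad/s; then ω_n = ω_d/√(1−ζ²) = 64.3 rad/s.
t_s ≈ 4/(ζω_n) = 4/(0.164·64.3) = 0.379 s.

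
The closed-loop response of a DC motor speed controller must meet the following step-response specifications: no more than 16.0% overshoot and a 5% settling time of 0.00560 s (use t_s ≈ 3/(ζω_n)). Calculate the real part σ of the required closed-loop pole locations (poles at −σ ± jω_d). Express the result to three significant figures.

σ ≈ 536

The settling-time spec alone fixes σ = ζω_n = 3/t_s = 3/0.00560 = 536.
(Overshoot then fixes ζ = 0.504 and hence ω_d = σ·√(1−ζ²)/ζ = 918 rad/s.)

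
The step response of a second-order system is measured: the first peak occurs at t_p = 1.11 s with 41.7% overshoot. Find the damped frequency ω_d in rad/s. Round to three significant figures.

ω_d ≈ 2.83 rad/s

t_p = π/ω_d, so ω_d = π/1.11 = 2.83 rad/s.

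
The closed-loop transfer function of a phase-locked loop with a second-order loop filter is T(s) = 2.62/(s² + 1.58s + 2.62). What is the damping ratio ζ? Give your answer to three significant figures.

Matching coefficients with s² + 2ζω_n s + ω_n² gives ω_n² = 2.62 ⇒ ω_n = 1.62 rad/s, and ζ = 1.58/(2ω_n) = 0.488.

ζ ≈ 0.488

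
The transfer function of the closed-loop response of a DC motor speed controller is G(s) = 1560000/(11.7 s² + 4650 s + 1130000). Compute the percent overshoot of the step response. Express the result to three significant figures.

Dividing through by 11.7: denominator becomes s² + 397.4 s + 96580.
So ω_n = √96580 = 311 rad/s and ζ = 397.4/(2·311) = 0.639.
%OS = 100 e^{−πζ/√(1−ζ²)} with ζ = 0.639 gives 7.33%.

%OS ≈ 7.33%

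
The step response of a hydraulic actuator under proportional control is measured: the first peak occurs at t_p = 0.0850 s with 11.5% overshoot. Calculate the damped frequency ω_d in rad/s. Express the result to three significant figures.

ω_d ≈ 37.0 rad/s

t_p = π/ω_d, so ω_d = π/0.0850 = 37.0 rad/s.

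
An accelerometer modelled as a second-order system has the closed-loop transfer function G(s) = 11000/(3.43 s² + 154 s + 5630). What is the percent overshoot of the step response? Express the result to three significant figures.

%OS ≈ 12.4%

Dividing through by 3.43: denominator becomes s² + 44.90 s + 1641.
So ω_n = √1641 = 40.5 rad/s and ζ = 44.90/(2·40.5) = 0.554.
Overshoot: exp(−π·0.554/√(1−0.554²)) = 0.124, i.e. 12.4%.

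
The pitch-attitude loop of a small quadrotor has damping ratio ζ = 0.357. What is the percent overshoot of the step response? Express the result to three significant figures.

%OS ≈ 30.1%

For an underdamped second-order system, %OS = 100·exp(−πζ/√(1−ζ²)).
πζ/√(1−ζ²) = π·0.357/√(1−0.127) = 1.201, so %OS = 100·e^(−1.201) = 30.1%.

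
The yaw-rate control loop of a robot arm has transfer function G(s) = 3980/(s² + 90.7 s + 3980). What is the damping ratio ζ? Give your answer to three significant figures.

Matching coefficients with s² + 2ζω_n s + ω_n² gives ω_n² = 3980 ⇒ ω_n = 63.1 rad/s, and ζ = 90.7/(2ω_n) = 0.719.

ζ ≈ 0.719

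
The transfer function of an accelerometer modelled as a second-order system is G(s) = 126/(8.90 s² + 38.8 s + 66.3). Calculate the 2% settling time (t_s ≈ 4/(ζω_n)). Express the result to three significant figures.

t_s ≈ 1.84 s

Dividing through by 8.90: denominator becomes s² + 4.360 s + 7.449.
So ω_n = √7.449 = 2.73 rad/s and ζ = 4.360/(2·2.73) = 0.799.
t_s ≈ 4/(ζω_n) = 1.84 s.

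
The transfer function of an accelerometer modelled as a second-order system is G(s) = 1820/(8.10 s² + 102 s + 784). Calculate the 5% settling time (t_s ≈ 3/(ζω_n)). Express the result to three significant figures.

t_s ≈ 0.476 s

Dividing through by 8.10: denominator becomes s² + 12.59 s + 96.79.
So ω_n = √96.79 = 9.84 rad/s and ζ = 12.59/(2·9.84) = 0.640.
t_s ≈ 3/(ζω_n) = 0.476 s.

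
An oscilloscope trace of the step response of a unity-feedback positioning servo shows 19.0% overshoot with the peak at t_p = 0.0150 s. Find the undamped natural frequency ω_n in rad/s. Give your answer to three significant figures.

ω_n ≈ 237 rad/s

ζ from %OS: ζ = |ln 0.190|/√(π²+ln²0.190) = 0.467.
From t_p = π/ω_d, ω_d = π/0.0150 = 209 rad/s, so ω_n = ω_d/√(1−ζ²) = 237 rad/s.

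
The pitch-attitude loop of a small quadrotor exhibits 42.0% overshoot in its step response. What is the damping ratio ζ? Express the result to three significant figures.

Inverting the overshoot relation: ζ = |ln 0.420|/√(π² + ln²0.420) = 0.266.

ζ ≈ 0.266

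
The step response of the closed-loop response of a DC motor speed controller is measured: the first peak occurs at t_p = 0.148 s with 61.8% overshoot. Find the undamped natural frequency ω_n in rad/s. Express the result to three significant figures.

ω_n ≈ 21.5 rad/s

ζ from %OS: ζ = |ln 0.618|/√(π²+ln²0.618) = 0.151.
From t_p = π/ω_d, ω_d = π/0.148 = 21.2 rad/s, so ω_n = ω_d/√(1−ζ²) = 21.5 rad/s.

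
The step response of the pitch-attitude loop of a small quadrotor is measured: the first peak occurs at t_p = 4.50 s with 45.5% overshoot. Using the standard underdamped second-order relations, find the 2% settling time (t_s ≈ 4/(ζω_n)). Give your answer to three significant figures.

t_s ≈ 22.9 s

ζ from %OS: ζ = |ln 0.455|/√(π²+ln²0.455) = 0.243.
From t_p = π/ω_d, ω_d = π/4.50 = 0.698 rad/s, so ω_n = ω_d/√(1−ζ²) = 0.720 rad/s.
t_s ≈ 4/(ζω_n) = 4/(0.243·0.720) = 22.9 s.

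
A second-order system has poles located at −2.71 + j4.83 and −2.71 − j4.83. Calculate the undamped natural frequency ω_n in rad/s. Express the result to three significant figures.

ω_n ≈ 5.54 rad/s

With σ = 2.71, ω_d = 4.83: ω_n = √(σ²+ω_d²) = 5.54 rad/s, ζ = σ/ω_n = 0.489.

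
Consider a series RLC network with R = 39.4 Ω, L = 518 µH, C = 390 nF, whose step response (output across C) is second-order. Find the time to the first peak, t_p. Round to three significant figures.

For a series RLC circuit (capacitor voltage as output), ω_n = 1/√(LC) = 1/√(518 µH · 390 nF) = 70400 rad/s.
ζ = (R/2)·√(C/L) = (39.4/2)·√(390 nF/518 µH) = 0.541.
The damped frequency ω_d = ω_n√(1−ζ²) = 59200 rad/s. t_p = π/ω_d = 0.0000531 s.

t_p ≈ 0.0000531 s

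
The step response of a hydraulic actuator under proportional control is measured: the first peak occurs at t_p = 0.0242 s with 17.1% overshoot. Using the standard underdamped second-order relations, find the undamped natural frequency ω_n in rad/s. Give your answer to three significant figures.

ω_n ≈ 149 rad/s

The overshoot fixes ζ = −ln(OS)/√(π²+ln²(OS)) = 0.490.
t_p = π/ω_d ⇒ ω_d = 130 rad/s; then ω_n = ω_d/√(1−ζ²) = 149 rad/s.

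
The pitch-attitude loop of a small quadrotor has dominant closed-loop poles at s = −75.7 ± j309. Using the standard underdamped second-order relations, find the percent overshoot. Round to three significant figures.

With σ = 75.7, ω_d = 309: ω_n = √(σ²+ω_d²) = 318 rad/s, ζ = σ/ω_n = 0.238.
%OS = 100 e^{−πζ/√(1−ζ²)} with ζ = 0.238 gives 46.3%.

%OS ≈ 46.3%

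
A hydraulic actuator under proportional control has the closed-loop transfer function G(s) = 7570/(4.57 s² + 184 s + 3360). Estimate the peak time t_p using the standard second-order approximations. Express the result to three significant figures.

t_p ≈ 0.173 s

Dividing through by 4.57: denominator becomes s² + 40.26 s + 735.2.
So ω_n = √735.2 = 27.1 rad/s and ζ = 40.26/(2·27.1) = 0.742.
The damped frequency ω_d = ω_n√(1−ζ²) = 18.2 rad/s. t_p = π/ω_d = 0.173 s.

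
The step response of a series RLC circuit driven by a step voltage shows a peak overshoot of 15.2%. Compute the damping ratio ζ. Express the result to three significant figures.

ζ = −ln(OS)/√(π² + (ln OS)²). With OS = 0.152, ln OS = −1.884 and ζ = 1.884/3.663 = 0.514.

ζ ≈ 0.514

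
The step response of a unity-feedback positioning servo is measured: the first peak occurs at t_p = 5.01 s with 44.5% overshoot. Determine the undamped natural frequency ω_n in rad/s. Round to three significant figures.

ζ from %OS: ζ = |ln 0.445|/√(π²+ln²0.445) = 0.250.
From t_p = π/ω_d, ω_d = π/5.01 = 0.627 rad/s, so ω_n = ω_d/√(1−ζ²) = 0.648 rad/s.

ω_n ≈ 0.648 rad/s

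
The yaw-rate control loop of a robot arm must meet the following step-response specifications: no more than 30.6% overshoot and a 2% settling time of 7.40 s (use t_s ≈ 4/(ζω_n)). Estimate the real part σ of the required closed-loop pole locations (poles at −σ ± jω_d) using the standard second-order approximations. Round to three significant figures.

σ ≈ 0.541

The settling-time spec alone fixes σ = ζω_n = 4/t_s = 4/7.40 = 0.541.
(Overshoot then fixes ζ = 0.353 and hence ω_d = σ·√(1−ζ²)/ζ = 1.43 rad/s.)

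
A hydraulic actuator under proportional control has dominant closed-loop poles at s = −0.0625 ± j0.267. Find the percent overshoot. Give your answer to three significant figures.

With σ = 0.0625, ω_d = 0.267: ω_n = √(σ²+ω_d²) = 0.274 rad/s, ζ = σ/ω_n = 0.228.
%OS = 100 e^{−πζ/√(1−ζ²)} with ζ = 0.228 gives 47.9%.

%OS ≈ 47.9%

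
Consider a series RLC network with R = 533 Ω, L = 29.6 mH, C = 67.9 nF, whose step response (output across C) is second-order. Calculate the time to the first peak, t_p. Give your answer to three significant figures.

t_p ≈ 0.000154 s

For a series RLC circuit (capacitor voltage as output), ω_n = 1/√(LC) = 1/√(29.6 mH · 67.9 nF) = 22300 rad/s.
ζ = (R/2)·√(C/L) = (533/2)·√(67.9 nF/29.6 mH) = 0.404.
ω_d = 22300·√(1 − 0.404²) = 20400 rad/s. t_p = π/ω_d = 0.000154 s.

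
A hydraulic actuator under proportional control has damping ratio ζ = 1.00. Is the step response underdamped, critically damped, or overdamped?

Since ζ = 1, the system is critically damped.

critically damped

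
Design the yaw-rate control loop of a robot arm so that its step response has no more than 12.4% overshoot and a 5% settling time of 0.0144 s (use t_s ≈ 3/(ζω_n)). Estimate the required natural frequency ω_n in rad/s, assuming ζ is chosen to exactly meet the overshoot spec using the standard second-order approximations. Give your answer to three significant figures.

ω_n ≈ 376 rad/s

Inverting the overshoot relation: ζ = |ln 0.124|/√(π² + ln²0.124) = 0.553.
Then ω_n = 3/(ζ t_s) = 3/(0.553 × 0.0144) = 376 rad/s.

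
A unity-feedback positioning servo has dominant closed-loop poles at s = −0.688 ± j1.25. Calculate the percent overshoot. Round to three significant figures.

%OS ≈ 17.7%

With σ = 0.688, ω_d = 1.25: ω_n = √(σ²+ω_d²) = 1.43 rad/s, ζ = σ/ω_n = 0.482.
%OS = 100 e^{−πζ/√(1−ζ²)} with ζ = 0.482 gives 17.7%.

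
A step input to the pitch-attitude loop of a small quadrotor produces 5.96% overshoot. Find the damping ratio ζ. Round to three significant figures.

ζ ≈ 0.668

Inverting the overshoot relation: ζ = |ln 0.0596|/√(π² + ln²0.0596) = 0.668.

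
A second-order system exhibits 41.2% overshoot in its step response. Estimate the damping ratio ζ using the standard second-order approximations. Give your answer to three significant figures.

Inverting the overshoot relation: ζ = |ln 0.412|/√(π² + ln²0.412) = 0.272.

ζ ≈ 0.272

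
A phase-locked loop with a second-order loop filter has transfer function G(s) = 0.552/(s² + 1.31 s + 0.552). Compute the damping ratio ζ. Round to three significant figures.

ζ ≈ 0.882

Matching coefficients with s² + 2ζω_n s + ω_n² gives ω_n² = 0.552 ⇒ ω_n = 0.743 rad/s, and ζ = 1.31/(2ω_n) = 0.882.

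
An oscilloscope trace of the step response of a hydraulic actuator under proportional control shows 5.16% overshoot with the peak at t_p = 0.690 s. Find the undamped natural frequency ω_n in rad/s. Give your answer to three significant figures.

ω_n ≈ 6.26 rad/s

From the overshoot, ζ = −ln(OS)/√(π²+ln²(OS)) = 0.686.
t_p = π/ω_d ⇒ ω_d = 4.55 rad/s; then ω_n = ω_d/√(1−ζ²) = 6.26 rad/s.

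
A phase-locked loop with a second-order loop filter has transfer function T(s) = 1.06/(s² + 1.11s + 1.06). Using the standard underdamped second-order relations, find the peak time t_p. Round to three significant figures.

ω_n = √1.06 = 1.03 rad/s; ζ = 1.11/(2·1.03) = 0.539.
The damped frequency ω_d = ω_n√(1−ζ²) = 0.867 rad/s. Then t_p = π/ω_d = 3.62 s.

t_p ≈ 3.62 s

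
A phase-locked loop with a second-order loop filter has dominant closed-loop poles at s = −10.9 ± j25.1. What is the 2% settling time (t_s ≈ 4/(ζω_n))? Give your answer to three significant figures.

For poles at −σ ± jω_d, ζω_n = σ = 10.9, so t_s ≈ 4/σ = 0.367 s.

t_s ≈ 0.367 s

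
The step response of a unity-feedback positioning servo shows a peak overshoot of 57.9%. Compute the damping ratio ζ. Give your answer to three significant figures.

ζ ≈ 0.171

ζ = −ln(OS)/√(π² + (ln OS)²). With OS = 0.579, ln OS = −0.5465 and ζ = 0.5465/3.189 = 0.171.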